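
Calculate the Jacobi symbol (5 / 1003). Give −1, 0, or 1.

-1

Reciprocity: 5 ≡ 1 and 1003 ≡ 3 (mod 4), so (5/1003) = +(1003/5).
Reduce top mod 5: now compute (3/5).
Reciprocity: 3 ≡ 3 and 5 ≡ 1 (mod 4), so (3/5) = +(5/3).
Reduce top mod 3: now compute (2/3).
Pull out 2: since 3 ≡ 3 (mod 8), (2/3) = -1.
Reached (1/3) = 1. Collecting the sign flips along the way, the symbol is -1.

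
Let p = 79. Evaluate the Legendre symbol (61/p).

-1

Reciprocity: 61 ≡ 1 and 79 ≡ 3 (mod 4), so (61/79) = +(79/61).
Reduce top mod 61: now compute (18/61).
Pull out 2: since 61 ≡ 5 (mod 8), (2/61) = -1.
Reciprocity: 9 ≡ 1 and 61 ≡ 1 (mod 4), so (9/61) = +(61/9).
Reduce top mod 9: now compute (7/9).
Reciprocity: 7 ≡ 3 and 9 ≡ 1 (mod 4), so (7/9) = +(9/7).
Reduce top mod 7: now compute (2/7).
Pull out 2: since 7 ≡ 7 (mod 8), (2/7) = +1.
Reached (1/7) = 1. Collecting the sign flips along the way, the symbol is -1.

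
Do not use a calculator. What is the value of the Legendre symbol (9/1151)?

Reciprocity: 9 ≡ 1 and 1151 ≡ 3 (mod 4), so (9/1151) = +(1151/9).
Reduce top mod 9: now compute (8/9).
Pull out 2^3: since 9 ≡ 1 (mod 8), (2/9) = +1, so (2/9)^3 = +1.
Reached (1/9) = 1. Collecting the sign flips along the way, the symbol is +1.

1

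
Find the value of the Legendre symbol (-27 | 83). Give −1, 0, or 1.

First reduce: -27 ≡ 56 (mod 83).
Pull out 2^3: since 83 ≡ 3 (mod 8), (2/83) = -1, so (2/83)^3 = -1.
Reciprocity: 7 ≡ 3 and 83 ≡ 3 (mod 4), so (7/83) = −(83/7).
Reduce top mod 7: now compute (6/7).
Pull out 2: since 7 ≡ 7 (mod 8), (2/7) = +1.
Reciprocity: 3 ≡ 3 and 7 ≡ 3 (mod 4), so (3/7) = −(7/3).
Reduce top mod 3: now compute (1/3).
Reached (1/3) = 1. Collecting the sign flips along the way, the symbol is -1.

-1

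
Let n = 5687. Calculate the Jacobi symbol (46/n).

Pull out 2: since 5687 ≡ 7 (mod 8), (2/5687) = +1.
Reciprocity: 23 ≡ 3 and 5687 ≡ 3 (mod 4), so (23/5687) = −(5687/23).
Reduce top mod 23: now compute (6/23).
Pull out 2: since 23 ≡ 7 (mod 8), (2/23) = +1.
Reciprocity: 3 ≡ 3 and 23 ≡ 3 (mod 4), so (3/23) = −(23/3).
Reduce top mod 3: now compute (2/3).
Pull out 2: since 3 ≡ 3 (mod 8), (2/3) = -1.
Reached (1/3) = 1. Collecting the sign flips along the way, the symbol is -1.

-1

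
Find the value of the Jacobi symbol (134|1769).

-1

Pull out 2: since 1769 ≡ 1 (mod 8), (2/1769) = +1.
Reciprocity: 67 ≡ 3 and 1769 ≡ 1 (mod 4), so (67/1769) = +(1769/67).
Reduce top mod 67: now compute (27/67).
Reciprocity: 27 ≡ 3 and 67 ≡ 3 (mod 4), so (27/67) = −(67/27).
Reduce top mod 27: now compute (13/27).
Reciprocity: 13 ≡ 1 and 27 ≡ 3 (mod 4), so (13/27) = +(27/13).
Reduce top mod 13: now compute (1/13).
Reached (1/13) = 1. Collecting the sign flips along the way, the symbol is -1.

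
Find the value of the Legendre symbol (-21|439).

1

First reduce: -21 ≡ 418 (mod 439).
Pull out 2: since 439 ≡ 7 (mod 8), (2/439) = +1.
Reciprocity: 209 ≡ 1 and 439 ≡ 3 (mod 4), so (209/439) = +(439/209).
Reduce top mod 209: now compute (21/209).
Reciprocity: 21 ≡ 1 and 209 ≡ 1 (mod 4), so (21/209) = +(209/21).
Reduce top mod 21: now compute (20/21).
Pull out 2^2: since 21 ≡ 5 (mod 8), (2/21) = -1, so (2/21)^2 = +1.
Reciprocity: 5 ≡ 1 and 21 ≡ 1 (mod 4), so (5/21) = +(21/5).
Reduce top mod 5: now compute (1/5).
Reached (1/5) = 1. Collecting the sign flips along the way, the symbol is +1.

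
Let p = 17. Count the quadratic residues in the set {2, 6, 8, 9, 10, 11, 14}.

3

(2/17) = +1 → QR.
(6/17) = -1 → non-residue.
(8/17) = +1 → QR.
(9/17) = +1 → QR.
(10/17) = -1 → non-residue.
(11/17) = -1 → non-residue.
(14/17) = -1 → non-residue.
Total quadratic residues among the 7: 3.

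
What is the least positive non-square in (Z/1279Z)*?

3

(2/1279) = +1, so 2 is a residue.
(3/1279) = −1, so 3 is the smallest positive non-residue mod 1279.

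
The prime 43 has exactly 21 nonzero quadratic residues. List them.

1 4 6 9 10 11 13 14 15 16 17 21 23 24 25 31 35 36 38 40 41

Square k = 1,…,21 (k and 43−k give the same square):
1²=1, 2²=4, 3²=9, 4²=16, 5²=25, 6²=36, 7²≡6, 8²≡21, 9²≡38, 10²≡14, 11²≡35, 12²≡15, 13²≡40, 14²≡24, 15²≡10, 16²≡41, 17²≡31, 18²≡23, 19²≡17, 20²≡13, 21²≡11 (mod 43).
So the quadratic residues mod 43 are {1, 4, 6, 9, 10, 11, 13, 14, 15, 16, 17, 21, 23, 24, 25, 31, 35, 36, 38, 40, 41}.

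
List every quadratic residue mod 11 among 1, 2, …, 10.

Square k = 1,…,5 (k and 11−k give the same square):
1²=1, 2²=4, 3²=9, 4²≡5, 5²≡3 (mod 11).
So the quadratic residues mod 11 are {1, 3, 4, 5, 9}.

1, 3, 4, 5, 9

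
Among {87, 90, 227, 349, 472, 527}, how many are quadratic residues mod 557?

(87/557) = -1 → non-residue.
(90/557) = +1 → QR.
(227/557) = +1 → QR.
(349/557) = -1 → non-residue.
(472/557) = -1 → non-residue.
(527/557) = -1 → non-residue.
Total quadratic residues among the 6: 2.

2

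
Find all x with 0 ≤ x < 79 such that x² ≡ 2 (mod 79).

Since 79 ≡ 3 (mod 4), a square root of 2 is 2^((79+1)/4) = 2^20 mod 79.
Repeated squaring: 2^2≡4, 2^4≡16, 2^8≡19, 2^16≡45 (mod 79).
2^20 = 2^(16+4) ≡ 9 (mod 79).
Check: 9² = 81 ≡ 2 (mod 79). The two roots are 9 and 70.

9, 70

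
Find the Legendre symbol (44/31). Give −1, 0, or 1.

-1

Euler's criterion: (44/31) ≡ 13^15 (mod 31).
13^2 ≡ 14 (mod 31)
13^4 ≡ 10 (mod 31)
13^8 ≡ 7 (mod 31)
13^15 = 13^(8+4+2+1) ≡ 30 (mod 31).
Result is 30 ≡ −1, so (44/31) = −1.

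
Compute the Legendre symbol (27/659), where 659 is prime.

1

Reciprocity: 27 ≡ 3 and 659 ≡ 3 (mod 4), so (27/659) = −(659/27).
Reduce top mod 27: now compute (11/27).
Reciprocity: 11 ≡ 3 and 27 ≡ 3 (mod 4), so (11/27) = −(27/11).
Reduce top mod 11: now compute (5/11).
Reciprocity: 5 ≡ 1 and 11 ≡ 3 (mod 4), so (5/11) = +(11/5).
Reduce top mod 5: now compute (1/5).
Reached (1/5) = 1. Collecting the sign flips along the way, the symbol is +1.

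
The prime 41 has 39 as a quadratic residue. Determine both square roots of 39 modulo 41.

11, 30

41 ≡ 1 (mod 4), so we find a root by search.
Trying successive values, 11² = 121 ≡ 39 (mod 41). The other root is 41 − 11 = 30.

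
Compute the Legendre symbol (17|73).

-1

Euler's criterion: (17/73) ≡ 17^36 (mod 73).
17^2 ≡ 70 (mod 73)
17^4 ≡ 9 (mod 73)
17^8 ≡ 8 (mod 73)
17^16 ≡ 64 (mod 73)
17^32 ≡ 8 (mod 73)
17^36 = 17^(32+4) ≡ 72 (mod 73).
Result is 72 ≡ −1, so (17/73) = −1.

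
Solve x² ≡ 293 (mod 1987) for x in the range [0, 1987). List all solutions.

685, 1302

Since 1987 ≡ 3 (mod 4), a square root of 293 is 293^((1987+1)/4) = 293^497 mod 1987.
Repeated squaring: 293^2≡408, 293^4≡1543, 293^8≡423, 293^16≡99, 293^32≡1853, 293^64≡73, 293^128≡1355, 293^256≡37 (mod 1987).
293^497 = 293^(256+128+64+32+16+1) ≡ 1302 (mod 1987).
Check: 1302² = 1695204 ≡ 293 (mod 1987). The two roots are 685 and 1302.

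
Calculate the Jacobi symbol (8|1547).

-1

Pull out 2^3: since 1547 ≡ 3 (mod 8), (2/1547) = -1, so (2/1547)^3 = -1.
Reached (1/1547) = 1. Collecting the sign flips along the way, the symbol is -1.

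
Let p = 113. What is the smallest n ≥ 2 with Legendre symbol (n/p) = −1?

3

(2/113) = +1, so 2 is a residue.
(3/113) = −1, so 3 is the smallest positive non-residue mod 113.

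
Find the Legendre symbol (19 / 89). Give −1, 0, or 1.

Euler's criterion: (19/89) ≡ 19^44 (mod 89).
19^2 ≡ 5 (mod 89)
19^4 ≡ 25 (mod 89)
19^8 ≡ 2 (mod 89)
19^16 ≡ 4 (mod 89)
19^32 ≡ 16 (mod 89)
19^44 = 19^(32+8+4) ≡ 88 (mod 89).
Result is 88 ≡ −1, so (19/89) = −1.

-1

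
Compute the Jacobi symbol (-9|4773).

0

First reduce: -9 ≡ 4764 (mod 4773).
Pull out 2^2: since 4773 ≡ 5 (mod 8), (2/4773) = -1, so (2/4773)^2 = +1.
Reciprocity: 1191 ≡ 3 and 4773 ≡ 1 (mod 4), so (1191/4773) = +(4773/1191).
Reduce top mod 1191: now compute (9/1191).
Reciprocity: 9 ≡ 1 and 1191 ≡ 3 (mod 4), so (9/1191) = +(1191/9).
Reduce top mod 9: now compute (3/9).
Reciprocity: 3 ≡ 3 and 9 ≡ 1 (mod 4), so (3/9) = +(9/3).
Reduce top mod 3: now compute (0/3).
Top reduces to 0: gcd > 1, so the symbol is 0.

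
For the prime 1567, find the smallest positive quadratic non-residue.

(2/1567) = +1, so 2 is a residue.
(3/1567) = −1, so 3 is the smallest positive non-residue mod 1567.

3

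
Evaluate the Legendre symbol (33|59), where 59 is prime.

-1

Euler's criterion: (33/59) ≡ 33^29 (mod 59).
33^2 ≡ 27 (mod 59)
33^4 ≡ 21 (mod 59)
33^8 ≡ 28 (mod 59)
33^16 ≡ 17 (mod 59)
33^29 = 33^(16+8+4+1) ≡ 58 (mod 59).
Result is 58 ≡ −1, so (33/59) = −1.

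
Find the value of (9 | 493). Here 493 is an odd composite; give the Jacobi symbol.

1

Reciprocity: 9 ≡ 1 and 493 ≡ 1 (mod 4), so (9/493) = +(493/9).
Reduce top mod 9: now compute (7/9).
Reciprocity: 7 ≡ 3 and 9 ≡ 1 (mod 4), so (7/9) = +(9/7).
Reduce top mod 7: now compute (2/7).
Pull out 2: since 7 ≡ 7 (mod 8), (2/7) = +1.
Reached (1/7) = 1. Collecting the sign flips along the way, the symbol is +1.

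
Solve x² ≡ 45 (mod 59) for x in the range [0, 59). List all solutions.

Since 59 ≡ 3 (mod 4), a square root of 45 is 45^((59+1)/4) = 45^15 mod 59.
Repeated squaring: 45^2≡19, 45^4≡7, 45^8≡49 (mod 59).
45^15 = 45^(8+4+2+1) ≡ 35 (mod 59).
Check: 35² = 1225 ≡ 45 (mod 59). The two roots are 24 and 35.

24, 35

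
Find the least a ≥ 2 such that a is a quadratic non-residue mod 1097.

3

(2/1097) = +1, so 2 is a residue.
(3/1097) = −1, so 3 is the smallest positive non-residue mod 1097.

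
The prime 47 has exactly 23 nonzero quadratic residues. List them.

1, 2, 3, 4, 6, 7, 8, 9, 12, 14, 16, 17, 18, 21, 24, 25, 27, 28, 32, 34, 36, 37, 42

Square k = 1,…,23 (k and 47−k give the same square):
1²=1, 2²=4, 3²=9, 4²=16, 5²=25, 6²=36, 7²≡2, 8²≡17, 9²≡34, 10²≡6, 11²≡27, 12²≡3, 13²≡28, 14²≡8, 15²≡37, 16²≡21, 17²≡7, 18²≡42, 19²≡32, 20²≡24, 21²≡18, 22²≡14, 23²≡12 (mod 47).
So the quadratic residues mod 47 are {1, 2, 3, 4, 6, 7, 8, 9, 12, 14, 16, 17, 18, 21, 24, 25, 27, 28, 32, 34, 36, 37, 42}.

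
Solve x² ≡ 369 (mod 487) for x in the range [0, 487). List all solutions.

Since 487 ≡ 3 (mod 4), a square root of 369 is 369^((487+1)/4) = 369^122 mod 487.
Repeated squaring: 369^2≡288, 369^4≡154, 369^8≡340, 369^16≡181, 369^32≡132, 369^64≡379 (mod 487).
369^122 = 369^(64+32+16+8+2) ≡ 375 (mod 487).
Check: 375² = 140625 ≡ 369 (mod 487). The two roots are 112 and 375.

112, 375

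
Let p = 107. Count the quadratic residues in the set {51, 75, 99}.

2

(51/107) = -1 → non-residue.
(75/107) = +1 → QR.
(99/107) = +1 → QR.
Total quadratic residues among the 3: 2.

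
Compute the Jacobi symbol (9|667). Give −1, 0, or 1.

Reciprocity: 9 ≡ 1 and 667 ≡ 3 (mod 4), so (9/667) = +(667/9).
Reduce top mod 9: now compute (1/9).
Reached (1/9) = 1. Collecting the sign flips along the way, the symbol is +1.

1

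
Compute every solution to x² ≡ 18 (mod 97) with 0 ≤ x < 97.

97 ≡ 1 (mod 4), so we find a root by search.
Trying successive values, 42² = 1764 ≡ 18 (mod 97). The other root is 97 − 42 = 55.

42, 55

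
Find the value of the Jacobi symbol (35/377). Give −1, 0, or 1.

1

Reciprocity: 35 ≡ 3 and 377 ≡ 1 (mod 4), so (35/377) = +(377/35).
Reduce top mod 35: now compute (27/35).
Reciprocity: 27 ≡ 3 and 35 ≡ 3 (mod 4), so (27/35) = −(35/27).
Reduce top mod 27: now compute (8/27).
Pull out 2^3: since 27 ≡ 3 (mod 8), (2/27) = -1, so (2/27)^3 = -1.
Reached (1/27) = 1. Collecting the sign flips along the way, the symbol is +1.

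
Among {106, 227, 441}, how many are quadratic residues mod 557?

3

(106/557) = +1 → QR.
(227/557) = +1 → QR.
(441/557) = +1 → QR.
Total quadratic residues among the 3: 3.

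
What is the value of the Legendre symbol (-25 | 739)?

First reduce: -25 ≡ 714 (mod 739).
Pull out 2: since 739 ≡ 3 (mod 8), (2/739) = -1.
Reciprocity: 357 ≡ 1 and 739 ≡ 3 (mod 4), so (357/739) = +(739/357).
Reduce top mod 357: now compute (25/357).
Reciprocity: 25 ≡ 1 and 357 ≡ 1 (mod 4), so (25/357) = +(357/25).
Reduce top mod 25: now compute (7/25).
Reciprocity: 7 ≡ 3 and 25 ≡ 1 (mod 4), so (7/25) = +(25/7).
Reduce top mod 7: now compute (4/7).
Pull out 2^2: since 7 ≡ 7 (mod 8), (2/7) = +1, so (2/7)^2 = +1.
Reached (1/7) = 1. Collecting the sign flips along the way, the symbol is -1.

-1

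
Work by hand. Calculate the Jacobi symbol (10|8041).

1

Pull out 2: since 8041 ≡ 1 (mod 8), (2/8041) = +1.
Reciprocity: 5 ≡ 1 and 8041 ≡ 1 (mod 4), so (5/8041) = +(8041/5).
Reduce top mod 5: now compute (1/5).
Reached (1/5) = 1. Collecting the sign flips along the way, the symbol is +1.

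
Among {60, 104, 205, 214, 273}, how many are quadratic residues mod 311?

4

(60/311) = +1 → QR.
(104/311) = +1 → QR.
(205/311) = -1 → non-residue.
(214/311) = +1 → QR.
(273/311) = +1 → QR.
Total quadratic residues among the 5: 4.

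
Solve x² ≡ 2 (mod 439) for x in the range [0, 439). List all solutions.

21, 418

Since 439 ≡ 3 (mod 4), a square root of 2 is 2^((439+1)/4) = 2^110 mod 439.
Repeated squaring: 2^2≡4, 2^4≡16, 2^8≡256, 2^16≡125, 2^32≡260, 2^64≡433 (mod 439).
2^110 = 2^(64+32+8+4+2) ≡ 418 (mod 439).
Check: 418² = 174724 ≡ 2 (mod 439). The two roots are 21 and 418.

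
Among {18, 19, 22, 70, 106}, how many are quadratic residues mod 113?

3

(18/113) = +1 → QR.
(19/113) = -1 → non-residue.
(22/113) = +1 → QR.
(70/113) = -1 → non-residue.
(106/113) = +1 → QR.
Total quadratic residues among the 5: 3.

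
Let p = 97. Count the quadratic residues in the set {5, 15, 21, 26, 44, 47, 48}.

(5/97) = -1 → non-residue.
(15/97) = -1 → non-residue.
(21/97) = -1 → non-residue.
(26/97) = -1 → non-residue.
(44/97) = +1 → QR.
(47/97) = +1 → QR.
(48/97) = +1 → QR.
Total quadratic residues among the 7: 3.

3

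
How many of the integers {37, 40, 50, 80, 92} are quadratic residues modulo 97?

1

(37/97) = -1 → non-residue.
(40/97) = -1 → non-residue.
(50/97) = +1 → QR.
(80/97) = -1 → non-residue.
(92/97) = -1 → non-residue.
Total quadratic residues among the 5: 1.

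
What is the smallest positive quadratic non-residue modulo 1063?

3

(2/1063) = +1, so 2 is a residue.
(3/1063) = −1, so 3 is the smallest positive non-residue mod 1063.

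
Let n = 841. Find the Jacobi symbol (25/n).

Reciprocity: 25 ≡ 1 and 841 ≡ 1 (mod 4), so (25/841) = +(841/25).
Reduce top mod 25: now compute (16/25).
Pull out 2^4: since 25 ≡ 1 (mod 8), (2/25) = +1, so (2/25)^4 = +1.
Reached (1/25) = 1. Collecting the sign flips along the way, the symbol is +1.

1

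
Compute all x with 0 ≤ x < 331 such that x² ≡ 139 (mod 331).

158, 173

Since 331 ≡ 3 (mod 4), a square root of 139 is 139^((331+1)/4) = 139^83 mod 331.
Repeated squaring: 139^2≡123, 139^4≡234, 139^8≡141, 139^16≡21, 139^32≡110, 139^64≡184 (mod 331).
139^83 = 139^(64+16+2+1) ≡ 173 (mod 331).
Check: 173² = 29929 ≡ 139 (mod 331). The two roots are 158 and 173.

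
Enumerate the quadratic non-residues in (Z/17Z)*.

Square k = 1,…,8 (k and 17−k give the same square):
1²=1, 2²=4, 3²=9, 4²=16, 5²≡8, 6²≡2, 7²≡15, 8²≡13 (mod 17).
The residues are {1, 2, 4, 8, 9, 13, 15, 16}; the non-residues are the remaining 8 nonzero classes.

3, 5, 6, 7, 10, 11, 12, 14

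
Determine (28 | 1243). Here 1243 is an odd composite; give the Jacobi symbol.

Pull out 2^2: since 1243 ≡ 3 (mod 8), (2/1243) = -1, so (2/1243)^2 = +1.
Reciprocity: 7 ≡ 3 and 1243 ≡ 3 (mod 4), so (7/1243) = −(1243/7).
Reduce top mod 7: now compute (4/7).
Pull out 2^2: since 7 ≡ 7 (mod 8), (2/7) = +1, so (2/7)^2 = +1.
Reached (1/7) = 1. Collecting the sign flips along the way, the symbol is -1.

-1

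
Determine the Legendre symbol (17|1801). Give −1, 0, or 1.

Reciprocity: 17 ≡ 1 and 1801 ≡ 1 (mod 4), so (17/1801) = +(1801/17).
Reduce top mod 17: now compute (16/17).
Pull out 2^4: since 17 ≡ 1 (mod 8), (2/17) = +1, so (2/17)^4 = +1.
Reached (1/17) = 1. Collecting the sign flips along the way, the symbol is +1.

1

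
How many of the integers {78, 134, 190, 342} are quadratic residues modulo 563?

1

(78/563) = -1 → non-residue.
(134/563) = -1 → non-residue.
(190/563) = +1 → QR.
(342/563) = -1 → non-residue.
Total quadratic residues among the 4: 1.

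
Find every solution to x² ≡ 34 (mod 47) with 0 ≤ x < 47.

Since 47 ≡ 3 (mod 4), a square root of 34 is 34^((47+1)/4) = 34^12 mod 47.
Repeated squaring: 34^2≡28, 34^4≡32, 34^8≡37 (mod 47).
34^12 = 34^(8+4) ≡ 9 (mod 47).
Check: 9² = 81 ≡ 34 (mod 47). The two roots are 9 and 38.

9, 38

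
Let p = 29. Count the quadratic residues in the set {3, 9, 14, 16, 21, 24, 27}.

3

(3/29) = -1 → non-residue.
(9/29) = +1 → QR.
(14/29) = -1 → non-residue.
(16/29) = +1 → QR.
(21/29) = -1 → non-residue.
(24/29) = +1 → QR.
(27/29) = -1 → non-residue.
Total quadratic residues among the 7: 3.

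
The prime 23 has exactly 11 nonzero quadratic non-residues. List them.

Square k = 1,…,11 (k and 23−k give the same square):
1²=1, 2²=4, 3²=9, 4²=16, 5²≡2, 6²≡13, 7²≡3, 8²≡18, 9²≡12, 10²≡8, 11²≡6 (mod 23).
The residues are {1, 2, 3, 4, 6, 8, 9, 12, 13, 16, 18}; the non-residues are the remaining 11 nonzero classes.

5,7,10,11,14,15,17,19,20,21,22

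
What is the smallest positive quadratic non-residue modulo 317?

(2/317) = −1, so 2 is the smallest positive non-residue mod 317.

2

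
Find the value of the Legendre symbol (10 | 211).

Pull out 2: since 211 ≡ 3 (mod 8), (2/211) = -1.
Reciprocity: 5 ≡ 1 and 211 ≡ 3 (mod 4), so (5/211) = +(211/5).
Reduce top mod 5: now compute (1/5).
Reached (1/5) = 1. Collecting the sign flips along the way, the symbol is -1.

-1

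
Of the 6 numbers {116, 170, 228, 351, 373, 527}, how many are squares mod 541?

(116/541) = -1 → non-residue.
(170/541) = +1 → QR.
(228/541) = +1 → QR.
(351/541) = -1 → non-residue.
(373/541) = -1 → non-residue.
(527/541) = -1 → non-residue.
Total quadratic residues among the 6: 2.

2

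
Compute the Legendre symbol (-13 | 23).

First reduce: -13 ≡ 10 (mod 23).
Pull out 2: since 23 ≡ 7 (mod 8), (2/23) = +1.
Reciprocity: 5 ≡ 1 and 23 ≡ 3 (mod 4), so (5/23) = +(23/5).
Reduce top mod 5: now compute (3/5).
Reciprocity: 3 ≡ 3 and 5 ≡ 1 (mod 4), so (3/5) = +(5/3).
Reduce top mod 3: now compute (2/3).
Pull out 2: since 3 ≡ 3 (mod 8), (2/3) = -1.
Reached (1/3) = 1. Collecting the sign flips along the way, the symbol is -1.

-1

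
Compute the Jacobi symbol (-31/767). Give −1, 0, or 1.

-1

First reduce: -31 ≡ 736 (mod 767).
Pull out 2^5: since 767 ≡ 7 (mod 8), (2/767) = +1, so (2/767)^5 = +1.
Reciprocity: 23 ≡ 3 and 767 ≡ 3 (mod 4), so (23/767) = −(767/23).
Reduce top mod 23: now compute (8/23).
Pull out 2^3: since 23 ≡ 7 (mod 8), (2/23) = +1, so (2/23)^3 = +1.
Reached (1/23) = 1. Collecting the sign flips along the way, the symbol is -1.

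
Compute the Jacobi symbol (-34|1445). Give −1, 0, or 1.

0

First reduce: -34 ≡ 1411 (mod 1445).
Reciprocity: 1411 ≡ 3 and 1445 ≡ 1 (mod 4), so (1411/1445) = +(1445/1411).
Reduce top mod 1411: now compute (34/1411).
Pull out 2: since 1411 ≡ 3 (mod 8), (2/1411) = -1.
Reciprocity: 17 ≡ 1 and 1411 ≡ 3 (mod 4), so (17/1411) = +(1411/17).
Reduce top mod 17: now compute (0/17).
Top reduces to 0: gcd > 1, so the symbol is 0.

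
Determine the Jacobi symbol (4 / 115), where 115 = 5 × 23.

1

Pull out 2^2: since 115 ≡ 3 (mod 8), (2/115) = -1, so (2/115)^2 = +1.
Reached (1/115) = 1. Collecting the sign flips along the way, the symbol is +1.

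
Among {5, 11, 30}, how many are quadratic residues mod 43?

1

(5/43) = -1 → non-residue.
(11/43) = +1 → QR.
(30/43) = -1 → non-residue.
Total quadratic residues among the 3: 1.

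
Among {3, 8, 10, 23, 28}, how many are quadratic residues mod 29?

2

(3/29) = -1 → non-residue.
(8/29) = -1 → non-residue.
(10/29) = -1 → non-residue.
(23/29) = +1 → QR.
(28/29) = +1 → QR.
Total quadratic residues among the 5: 2.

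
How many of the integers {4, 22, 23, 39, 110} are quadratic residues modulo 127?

(4/127) = +1 → QR.
(22/127) = +1 → QR.
(23/127) = -1 → non-residue.
(39/127) = -1 → non-residue.
(110/127) = -1 → non-residue.
Total quadratic residues among the 5: 2.

2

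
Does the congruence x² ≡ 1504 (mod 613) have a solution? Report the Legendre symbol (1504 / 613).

First reduce: 1504 ≡ 278 (mod 613).
Pull out 2: since 613 ≡ 5 (mod 8), (2/613) = -1.
Reciprocity: 139 ≡ 3 and 613 ≡ 1 (mod 4), so (139/613) = +(613/139).
Reduce top mod 139: now compute (57/139).
Reciprocity: 57 ≡ 1 and 139 ≡ 3 (mod 4), so (57/139) = +(139/57).
Reduce top mod 57: now compute (25/57).
Reciprocity: 25 ≡ 1 and 57 ≡ 1 (mod 4), so (25/57) = +(57/25).
Reduce top mod 25: now compute (7/25).
Reciprocity: 7 ≡ 3 and 25 ≡ 1 (mod 4), so (7/25) = +(25/7).
Reduce top mod 7: now compute (4/7).
Pull out 2^2: since 7 ≡ 7 (mod 8), (2/7) = +1, so (2/7)^2 = +1.
Reached (1/7) = 1. Collecting the sign flips along the way, the symbol is -1.

-1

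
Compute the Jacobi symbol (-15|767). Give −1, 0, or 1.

First reduce: -15 ≡ 752 (mod 767).
Pull out 2^4: since 767 ≡ 7 (mod 8), (2/767) = +1, so (2/767)^4 = +1.
Reciprocity: 47 ≡ 3 and 767 ≡ 3 (mod 4), so (47/767) = −(767/47).
Reduce top mod 47: now compute (15/47).
Reciprocity: 15 ≡ 3 and 47 ≡ 3 (mod 4), so (15/47) = −(47/15).
Reduce top mod 15: now compute (2/15).
Pull out 2: since 15 ≡ 7 (mod 8), (2/15) = +1.
Reached (1/15) = 1. Collecting the sign flips along the way, the symbol is +1.

1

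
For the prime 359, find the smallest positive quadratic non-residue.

(2/359) = +1, so 2 is a residue.
(3/359) = +1, so 3 is a residue.
(4/359) = +1, so 4 is a residue.
(5/359) = +1, so 5 is a residue.
(6/359) = +1, so 6 is a residue.
(7/359) = −1, so 7 is the smallest positive non-residue mod 359.

7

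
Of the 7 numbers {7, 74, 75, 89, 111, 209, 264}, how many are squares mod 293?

(7/293) = -1 → non-residue.
(74/293) = -1 → non-residue.
(75/293) = -1 → non-residue.
(89/293) = -1 → non-residue.
(111/293) = -1 → non-residue.
(209/293) = +1 → QR.
(264/293) = -1 → non-residue.
Total quadratic residues among the 7: 1.

1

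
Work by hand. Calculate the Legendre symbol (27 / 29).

-1

Reciprocity: 27 ≡ 3 and 29 ≡ 1 (mod 4), so (27/29) = +(29/27).
Reduce top mod 27: now compute (2/27).
Pull out 2: since 27 ≡ 3 (mod 8), (2/27) = -1.
Reached (1/27) = 1. Collecting the sign flips along the way, the symbol is -1.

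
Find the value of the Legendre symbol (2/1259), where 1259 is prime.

-1

Pull out 2: since 1259 ≡ 3 (mod 8), (2/1259) = -1.
Reached (1/1259) = 1. Collecting the sign flips along the way, the symbol is -1.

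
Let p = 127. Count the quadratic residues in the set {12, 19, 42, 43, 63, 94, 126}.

3

(12/127) = -1 → non-residue.
(19/127) = +1 → QR.
(42/127) = +1 → QR.
(43/127) = -1 → non-residue.
(63/127) = -1 → non-residue.
(94/127) = +1 → QR.
(126/127) = -1 → non-residue.
Total quadratic residues among the 7: 3.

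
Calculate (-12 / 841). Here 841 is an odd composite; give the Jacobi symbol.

1

First reduce: -12 ≡ 829 (mod 841).
Reciprocity: 829 ≡ 1 and 841 ≡ 1 (mod 4), so (829/841) = +(841/829).
Reduce top mod 829: now compute (12/829).
Pull out 2^2: since 829 ≡ 5 (mod 8), (2/829) = -1, so (2/829)^2 = +1.
Reciprocity: 3 ≡ 3 and 829 ≡ 1 (mod 4), so (3/829) = +(829/3).
Reduce top mod 3: now compute (1/3).
Reached (1/3) = 1. Collecting the sign flips along the way, the symbol is +1.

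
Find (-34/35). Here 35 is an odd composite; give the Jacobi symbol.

First reduce: -34 ≡ 1 (mod 35).
Reached (1/35) = 1. Collecting the sign flips along the way, the symbol is +1.

1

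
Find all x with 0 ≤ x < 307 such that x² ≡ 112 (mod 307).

Since 307 ≡ 3 (mod 4), a square root of 112 is 112^((307+1)/4) = 112^77 mod 307.
Repeated squaring: 112^2≡264, 112^4≡7, 112^8≡49, 112^16≡252, 112^32≡262, 112^64≡183 (mod 307).
112^77 = 112^(64+8+4+1) ≡ 135 (mod 307).
Check: 135² = 18225 ≡ 112 (mod 307). The two roots are 135 and 172.

135, 172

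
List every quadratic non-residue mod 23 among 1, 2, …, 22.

5, 7, 10, 11, 14, 15, 17, 19, 20, 21, 22

Square k = 1,…,11 (k and 23−k give the same square):
1²=1, 2²=4, 3²=9, 4²=16, 5²≡2, 6²≡13, 7²≡3, 8²≡18, 9²≡12, 10²≡8, 11²≡6 (mod 23).
The residues are {1, 2, 3, 4, 6, 8, 9, 12, 13, 16, 18}; the non-residues are the remaining 11 nonzero classes.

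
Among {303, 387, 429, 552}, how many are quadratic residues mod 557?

1

(303/557) = -1 → non-residue.
(387/557) = +1 → QR.
(429/557) = -1 → non-residue.
(552/557) = -1 → non-residue.
Total quadratic residues among the 4: 1.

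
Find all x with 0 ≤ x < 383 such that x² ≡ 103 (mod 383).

Since 383 ≡ 3 (mod 4), a square root of 103 is 103^((383+1)/4) = 103^96 mod 383.
Repeated squaring: 103^2≡268, 103^4≡203, 103^8≡228, 103^16≡279, 103^32≡92, 103^64≡38 (mod 383).
103^96 = 103^(64+32) ≡ 49 (mod 383).
Check: 49² = 2401 ≡ 103 (mod 383). The two roots are 49 and 334.

49, 334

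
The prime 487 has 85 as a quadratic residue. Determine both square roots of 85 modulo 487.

77, 410

Since 487 ≡ 3 (mod 4), a square root of 85 is 85^((487+1)/4) = 85^122 mod 487.
Repeated squaring: 85^2≡407, 85^4≡69, 85^8≡378, 85^16≡193, 85^32≡237, 85^64≡164 (mod 487).
85^122 = 85^(64+32+16+8+2) ≡ 77 (mod 487).
Check: 77² = 5929 ≡ 85 (mod 487). The two roots are 77 and 410.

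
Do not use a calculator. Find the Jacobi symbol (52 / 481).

Pull out 2^2: since 481 ≡ 1 (mod 8), (2/481) = +1, so (2/481)^2 = +1.
Reciprocity: 13 ≡ 1 and 481 ≡ 1 (mod 4), so (13/481) = +(481/13).
Reduce top mod 13: now compute (0/13).
Top reduces to 0: gcd > 1, so the symbol is 0.

0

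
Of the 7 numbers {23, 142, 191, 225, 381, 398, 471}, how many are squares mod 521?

(23/521) = -1 → non-residue.
(142/521) = +1 → QR.
(191/521) = -1 → non-residue.
(225/521) = +1 → QR.
(381/521) = -1 → non-residue.
(398/521) = +1 → QR.
(471/521) = +1 → QR.
Total quadratic residues among the 7: 4.

4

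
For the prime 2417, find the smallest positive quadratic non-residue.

3

(2/2417) = +1, so 2 is a residue.
(3/2417) = −1, so 3 is the smallest positive non-residue mod 2417.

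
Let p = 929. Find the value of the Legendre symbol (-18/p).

1

Euler's criterion: (-18/929) ≡ 911^464 (mod 929).
911^2 ≡ 324 (mod 929)
911^4 ≡ 928 (mod 929)
911^8 ≡ 1 (mod 929)
911^16 ≡ 1 (mod 929)
911^32 ≡ 1 (mod 929)
911^64 ≡ 1 (mod 929)
911^128 ≡ 1 (mod 929)
911^256 ≡ 1 (mod 929)
911^464 = 911^(256+128+64+16) ≡ 1 (mod 929).
Result is 1, so (-18/929) = 1.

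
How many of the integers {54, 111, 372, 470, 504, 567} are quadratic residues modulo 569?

4

(54/569) = -1 → non-residue.
(111/569) = +1 → QR.
(372/569) = +1 → QR.
(470/569) = -1 → non-residue.
(504/569) = +1 → QR.
(567/569) = +1 → QR.
Total quadratic residues among the 6: 4.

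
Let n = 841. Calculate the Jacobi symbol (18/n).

Pull out 2: since 841 ≡ 1 (mod 8), (2/841) = +1.
Reciprocity: 9 ≡ 1 and 841 ≡ 1 (mod 4), so (9/841) = +(841/9).
Reduce top mod 9: now compute (4/9).
Pull out 2^2: since 9 ≡ 1 (mod 8), (2/9) = +1, so (2/9)^2 = +1.
Reached (1/9) = 1. Collecting the sign flips along the way, the symbol is +1.

1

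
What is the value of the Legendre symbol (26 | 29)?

Pull out 2: since 29 ≡ 5 (mod 8), (2/29) = -1.
Reciprocity: 13 ≡ 1 and 29 ≡ 1 (mod 4), so (13/29) = +(29/13).
Reduce top mod 13: now compute (3/13).
Reciprocity: 3 ≡ 3 and 13 ≡ 1 (mod 4), so (3/13) = +(13/3).
Reduce top mod 3: now compute (1/3).
Reached (1/3) = 1. Collecting the sign flips along the way, the symbol is -1.

-1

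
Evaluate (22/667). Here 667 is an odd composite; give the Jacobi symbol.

-1

Pull out 2: since 667 ≡ 3 (mod 8), (2/667) = -1.
Reciprocity: 11 ≡ 3 and 667 ≡ 3 (mod 4), so (11/667) = −(667/11).
Reduce top mod 11: now compute (7/11).
Reciprocity: 7 ≡ 3 and 11 ≡ 3 (mod 4), so (7/11) = −(11/7).
Reduce top mod 7: now compute (4/7).
Pull out 2^2: since 7 ≡ 7 (mod 8), (2/7) = +1, so (2/7)^2 = +1.
Reached (1/7) = 1. Collecting the sign flips along the way, the symbol is -1.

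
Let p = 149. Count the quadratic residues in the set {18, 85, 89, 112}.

2

(18/149) = -1 → non-residue.
(85/149) = +1 → QR.
(89/149) = -1 → non-residue.
(112/149) = +1 → QR.
Total quadratic residues among the 4: 2.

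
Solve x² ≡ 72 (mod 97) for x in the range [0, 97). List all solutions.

13, 84

97 ≡ 1 (mod 4), so we find a root by search.
Trying successive values, 13² = 169 ≡ 72 (mod 97). The other root is 97 − 13 = 84.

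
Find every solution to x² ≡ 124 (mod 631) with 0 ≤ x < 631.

Since 631 ≡ 3 (mod 4), a square root of 124 is 124^((631+1)/4) = 124^158 mod 631.
Repeated squaring: 124^2≡232, 124^4≡189, 124^8≡385, 124^16≡571, 124^32≡445, 124^64≡522, 124^128≡523 (mod 631).
124^158 = 124^(128+16+8+4+2) ≡ 500 (mod 631).
Check: 500² = 250000 ≡ 124 (mod 631). The two roots are 131 and 500.

131, 500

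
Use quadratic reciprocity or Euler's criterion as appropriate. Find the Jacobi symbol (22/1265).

Pull out 2: since 1265 ≡ 1 (mod 8), (2/1265) = +1.
Reciprocity: 11 ≡ 3 and 1265 ≡ 1 (mod 4), so (11/1265) = +(1265/11).
Reduce top mod 11: now compute (0/11).
Top reduces to 0: gcd > 1, so the symbol is 0.

0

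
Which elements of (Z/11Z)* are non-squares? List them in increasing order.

Square k = 1,…,5 (k and 11−k give the same square):
1²=1, 2²=4, 3²=9, 4²≡5, 5²≡3 (mod 11).
The residues are {1, 3, 4, 5, 9}; the non-residues are the remaining 5 nonzero classes.

2 6 7 8 10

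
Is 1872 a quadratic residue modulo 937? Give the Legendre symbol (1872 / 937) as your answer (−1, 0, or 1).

First reduce: 1872 ≡ 935 (mod 937).
Reciprocity: 935 ≡ 3 and 937 ≡ 1 (mod 4), so (935/937) = +(937/935).
Reduce top mod 935: now compute (2/935).
Pull out 2: since 935 ≡ 7 (mod 8), (2/935) = +1.
Reached (1/935) = 1. Collecting the sign flips along the way, the symbol is +1.

1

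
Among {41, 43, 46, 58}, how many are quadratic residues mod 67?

0

(41/67) = -1 → non-residue.
(43/67) = -1 → non-residue.
(46/67) = -1 → non-residue.
(58/67) = -1 → non-residue.
Total quadratic residues among the 4: 0.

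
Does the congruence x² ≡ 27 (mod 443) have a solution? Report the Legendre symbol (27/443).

1

Reciprocity: 27 ≡ 3 and 443 ≡ 3 (mod 4), so (27/443) = −(443/27).
Reduce top mod 27: now compute (11/27).
Reciprocity: 11 ≡ 3 and 27 ≡ 3 (mod 4), so (11/27) = −(27/11).
Reduce top mod 11: now compute (5/11).
Reciprocity: 5 ≡ 1 and 11 ≡ 3 (mod 4), so (5/11) = +(11/5).
Reduce top mod 5: now compute (1/5).
Reached (1/5) = 1. Collecting the sign flips along the way, the symbol is +1.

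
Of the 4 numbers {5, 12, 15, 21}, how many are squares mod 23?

1

(5/23) = -1 → non-residue.
(12/23) = +1 → QR.
(15/23) = -1 → non-residue.
(21/23) = -1 → non-residue.
Total quadratic residues among the 4: 1.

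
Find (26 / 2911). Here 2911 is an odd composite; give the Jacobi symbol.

1

Pull out 2: since 2911 ≡ 7 (mod 8), (2/2911) = +1.
Reciprocity: 13 ≡ 1 and 2911 ≡ 3 (mod 4), so (13/2911) = +(2911/13).
Reduce top mod 13: now compute (12/13).
Pull out 2^2: since 13 ≡ 5 (mod 8), (2/13) = -1, so (2/13)^2 = +1.
Reciprocity: 3 ≡ 3 and 13 ≡ 1 (mod 4), so (3/13) = +(13/3).
Reduce top mod 3: now compute (1/3).
Reached (1/3) = 1. Collecting the sign flips along the way, the symbol is +1.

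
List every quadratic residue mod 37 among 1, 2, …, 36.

1 3 4 7 9 10 11 12 16 21 25 26 27 28 30 33 34 36

Square k = 1,…,18 (k and 37−k give the same square):
1²=1, 2²=4, 3²=9, 4²=16, 5²=25, 6²=36, 7²≡12, 8²≡27, 9²≡7, 10²≡26, 11²≡10, 12²≡33, 13²≡21, 14²≡11, 15²≡3, 16²≡34, 17²≡30, 18²≡28 (mod 37).
So the quadratic residues mod 37 are {1, 3, 4, 7, 9, 10, 11, 12, 16, 21, 25, 26, 27, 28, 30, 33, 34, 36}.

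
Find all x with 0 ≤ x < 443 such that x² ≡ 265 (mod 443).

Since 443 ≡ 3 (mod 4), a square root of 265 is 265^((443+1)/4) = 265^111 mod 443.
Repeated squaring: 265^2≡231, 265^4≡201, 265^8≡88, 265^16≡213, 265^32≡183, 265^64≡264 (mod 443).
265^111 = 265^(64+32+8+4+2+1) ≡ 321 (mod 443).
Check: 321² = 103041 ≡ 265 (mod 443). The two roots are 122 and 321.

122, 321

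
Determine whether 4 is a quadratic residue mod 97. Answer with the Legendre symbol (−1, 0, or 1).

1

Euler's criterion: (4/97) ≡ 4^48 (mod 97).
4^2 ≡ 16 (mod 97)
4^4 ≡ 62 (mod 97)
4^8 ≡ 61 (mod 97)
4^16 ≡ 35 (mod 97)
4^32 ≡ 61 (mod 97)
4^48 = 4^(32+16) ≡ 1 (mod 97).
Result is 1, so (4/97) = 1.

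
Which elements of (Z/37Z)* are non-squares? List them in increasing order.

2 5 6 8 13 14 15 17 18 19 20 22 23 24 29 31 32 35

Square k = 1,…,18 (k and 37−k give the same square):
1²=1, 2²=4, 3²=9, 4²=16, 5²=25, 6²=36, 7²≡12, 8²≡27, 9²≡7, 10²≡26, 11²≡10, 12²≡33, 13²≡21, 14²≡11, 15²≡3, 16²≡34, 17²≡30, 18²≡28 (mod 37).
The residues are {1, 3, 4, 7, 9, 10, 11, 12, 16, 21, 25, 26, 27, 28, 30, 33, 34, 36}; the non-residues are the remaining 18 nonzero classes.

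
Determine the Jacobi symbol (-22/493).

-1

First reduce: -22 ≡ 471 (mod 493).
Reciprocity: 471 ≡ 3 and 493 ≡ 1 (mod 4), so (471/493) = +(493/471).
Reduce top mod 471: now compute (22/471).
Pull out 2: since 471 ≡ 7 (mod 8), (2/471) = +1.
Reciprocity: 11 ≡ 3 and 471 ≡ 3 (mod 4), so (11/471) = −(471/11).
Reduce top mod 11: now compute (9/11).
Reciprocity: 9 ≡ 1 and 11 ≡ 3 (mod 4), so (9/11) = +(11/9).
Reduce top mod 9: now compute (2/9).
Pull out 2: since 9 ≡ 1 (mod 8), (2/9) = +1.
Reached (1/9) = 1. Collecting the sign flips along the way, the symbol is -1.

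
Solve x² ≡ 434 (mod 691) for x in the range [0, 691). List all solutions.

Since 691 ≡ 3 (mod 4), a square root of 434 is 434^((691+1)/4) = 434^173 mod 691.
Repeated squaring: 434^2≡404, 434^4≡140, 434^8≡252, 434^16≡623, 434^32≡478, 434^64≡454, 434^128≡198 (mod 691).
434^173 = 434^(128+32+8+4+1) ≡ 426 (mod 691).
Check: 426² = 181476 ≡ 434 (mod 691). The two roots are 265 and 426.

265, 426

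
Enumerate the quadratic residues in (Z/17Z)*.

Square k = 1,…,8 (k and 17−k give the same square):
1²=1, 2²=4, 3²=9, 4²=16, 5²≡8, 6²≡2, 7²≡15, 8²≡13 (mod 17).
So the quadratic residues mod 17 are {1, 2, 4, 8, 9, 13, 15, 16}.

1,2,4,8,9,13,15,16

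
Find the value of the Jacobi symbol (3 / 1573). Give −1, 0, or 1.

Reciprocity: 3 ≡ 3 and 1573 ≡ 1 (mod 4), so (3/1573) = +(1573/3).
Reduce top mod 3: now compute (1/3).
Reached (1/3) = 1. Collecting the sign flips along the way, the symbol is +1.

1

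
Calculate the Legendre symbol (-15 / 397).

First reduce: -15 ≡ 382 (mod 397).
Pull out 2: since 397 ≡ 5 (mod 8), (2/397) = -1.
Reciprocity: 191 ≡ 3 and 397 ≡ 1 (mod 4), so (191/397) = +(397/191).
Reduce top mod 191: now compute (15/191).
Reciprocity: 15 ≡ 3 and 191 ≡ 3 (mod 4), so (15/191) = −(191/15).
Reduce top mod 15: now compute (11/15).
Reciprocity: 11 ≡ 3 and 15 ≡ 3 (mod 4), so (11/15) = −(15/11).
Reduce top mod 11: now compute (4/11).
Pull out 2^2: since 11 ≡ 3 (mod 8), (2/11) = -1, so (2/11)^2 = +1.
Reached (1/11) = 1. Collecting the sign flips along the way, the symbol is -1.

-1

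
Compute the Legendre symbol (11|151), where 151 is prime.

1

Euler's criterion: (11/151) ≡ 11^75 (mod 151).
11^2 ≡ 121 (mod 151)
11^4 ≡ 145 (mod 151)
11^8 ≡ 36 (mod 151)
11^16 ≡ 88 (mod 151)
11^32 ≡ 43 (mod 151)
11^64 ≡ 37 (mod 151)
11^75 = 11^(64+8+2+1) ≡ 1 (mod 151).
Result is 1, so (11/151) = 1.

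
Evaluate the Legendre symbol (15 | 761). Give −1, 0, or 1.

-1

Reciprocity: 15 ≡ 3 and 761 ≡ 1 (mod 4), so (15/761) = +(761/15).
Reduce top mod 15: now compute (11/15).
Reciprocity: 11 ≡ 3 and 15 ≡ 3 (mod 4), so (11/15) = −(15/11).
Reduce top mod 11: now compute (4/11).
Pull out 2^2: since 11 ≡ 3 (mod 8), (2/11) = -1, so (2/11)^2 = +1.
Reached (1/11) = 1. Collecting the sign flips along the way, the symbol is -1.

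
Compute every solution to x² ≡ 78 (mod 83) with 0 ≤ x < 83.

Since 83 ≡ 3 (mod 4), a square root of 78 is 78^((83+1)/4) = 78^21 mod 83.
Repeated squaring: 78^2≡25, 78^4≡44, 78^8≡27, 78^16≡65 (mod 83).
78^21 = 78^(16+4+1) ≡ 59 (mod 83).
Check: 59² = 3481 ≡ 78 (mod 83). The two roots are 24 and 59.

24, 59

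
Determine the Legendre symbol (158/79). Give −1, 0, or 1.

First reduce: 158 ≡ 0 (mod 79).
Top reduces to 0: gcd > 1, so the symbol is 0.

0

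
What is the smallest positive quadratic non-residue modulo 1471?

(2/1471) = +1, so 2 is a residue.
(3/1471) = −1, so 3 is the smallest positive non-residue mod 1471.

3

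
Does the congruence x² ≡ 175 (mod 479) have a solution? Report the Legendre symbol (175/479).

Euler's criterion: (175/479) ≡ 175^239 (mod 479).
175^2 ≡ 448 (mod 479)
175^4 ≡ 3 (mod 479)
175^8 ≡ 9 (mod 479)
175^16 ≡ 81 (mod 479)
175^32 ≡ 334 (mod 479)
175^64 ≡ 428 (mod 479)
175^128 ≡ 206 (mod 479)
175^239 = 175^(128+64+32+8+4+2+1) ≡ 1 (mod 479).
Result is 1, so (175/479) = 1.

1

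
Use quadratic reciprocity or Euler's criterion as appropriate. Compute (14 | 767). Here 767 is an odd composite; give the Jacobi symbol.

-1

Pull out 2: since 767 ≡ 7 (mod 8), (2/767) = +1.
Reciprocity: 7 ≡ 3 and 767 ≡ 3 (mod 4), so (7/767) = −(767/7).
Reduce top mod 7: now compute (4/7).
Pull out 2^2: since 7 ≡ 7 (mod 8), (2/7) = +1, so (2/7)^2 = +1.
Reached (1/7) = 1. Collecting the sign flips along the way, the symbol is -1.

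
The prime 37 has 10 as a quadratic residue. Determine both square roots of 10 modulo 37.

37 ≡ 1 (mod 4), so we find a root by search.
Trying successive values, 11² = 121 ≡ 10 (mod 37). The other root is 37 − 11 = 26.

11, 26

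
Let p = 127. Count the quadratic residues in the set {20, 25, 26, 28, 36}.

(20/127) = -1 → non-residue.
(25/127) = +1 → QR.
(26/127) = +1 → QR.
(28/127) = -1 → non-residue.
(36/127) = +1 → QR.
Total quadratic residues among the 5: 3.

3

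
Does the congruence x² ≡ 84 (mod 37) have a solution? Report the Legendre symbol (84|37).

1

Euler's criterion: (84/37) ≡ 10^18 (mod 37).
10^2 ≡ 26 (mod 37)
10^4 ≡ 10 (mod 37)
10^8 ≡ 26 (mod 37)
10^16 ≡ 10 (mod 37)
10^18 = 10^(16+2) ≡ 1 (mod 37).
Result is 1, so (84/37) = 1.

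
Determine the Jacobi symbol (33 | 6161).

-1

Reciprocity: 33 ≡ 1 and 6161 ≡ 1 (mod 4), so (33/6161) = +(6161/33).
Reduce top mod 33: now compute (23/33).
Reciprocity: 23 ≡ 3 and 33 ≡ 1 (mod 4), so (23/33) = +(33/23).
Reduce top mod 23: now compute (10/23).
Pull out 2: since 23 ≡ 7 (mod 8), (2/23) = +1.
Reciprocity: 5 ≡ 1 and 23 ≡ 3 (mod 4), so (5/23) = +(23/5).
Reduce top mod 5: now compute (3/5).
Reciprocity: 3 ≡ 3 and 5 ≡ 1 (mod 4), so (3/5) = +(5/3).
Reduce top mod 3: now compute (2/3).
Pull out 2: since 3 ≡ 3 (mod 8), (2/3) = -1.
Reached (1/3) = 1. Collecting the sign flips along the way, the symbol is -1.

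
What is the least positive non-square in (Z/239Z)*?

7

(2/239) = +1, so 2 is a residue.
(3/239) = +1, so 3 is a residue.
(4/239) = +1, so 4 is a residue.
(5/239) = +1, so 5 is a residue.
(6/239) = +1, so 6 is a residue.
(7/239) = −1, so 7 is the smallest positive non-residue mod 239.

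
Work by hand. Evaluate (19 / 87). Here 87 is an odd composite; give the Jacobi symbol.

-1

Reciprocity: 19 ≡ 3 and 87 ≡ 3 (mod 4), so (19/87) = −(87/19).
Reduce top mod 19: now compute (11/19).
Reciprocity: 11 ≡ 3 and 19 ≡ 3 (mod 4), so (11/19) = −(19/11).
Reduce top mod 11: now compute (8/11).
Pull out 2^3: since 11 ≡ 3 (mod 8), (2/11) = -1, so (2/11)^3 = -1.
Reached (1/11) = 1. Collecting the sign flips along the way, the symbol is -1.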